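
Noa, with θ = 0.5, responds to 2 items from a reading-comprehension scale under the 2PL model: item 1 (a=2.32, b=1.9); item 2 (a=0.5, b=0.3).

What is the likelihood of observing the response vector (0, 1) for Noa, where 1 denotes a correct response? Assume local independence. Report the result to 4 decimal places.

0.5053

P(θ) = 1 / (1 + exp(−a(θ − b)))
P_1 = 1/(1+e^{3.2480}) = 0.0374
P_2 = 1/(1+e^{-0.1000}) = 0.5250
L = (1−P_1) × P_2 = 0.9626 × 0.5250 = 0.50535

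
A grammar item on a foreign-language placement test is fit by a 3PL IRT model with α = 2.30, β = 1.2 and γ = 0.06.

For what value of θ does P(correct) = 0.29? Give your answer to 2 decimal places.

0.71

P(θ) = γ + (1 − γ) · 1 / (1 + exp(−α(θ − β)))
Remove guessing floor: (0.29 − 0.06)/(1 − 0.06) = 0.2447
logit = ln(0.2447/0.7553) = -1.1272
θ = β + logit/(α) = 1.2 + (-1.1272)/2.3000 = 0.7099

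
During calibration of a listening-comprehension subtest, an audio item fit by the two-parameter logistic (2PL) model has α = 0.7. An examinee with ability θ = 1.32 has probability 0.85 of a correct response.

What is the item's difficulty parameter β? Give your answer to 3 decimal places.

P(θ) = 1 / (1 + exp(−α(θ − β)))
logit(0.85) = ln(0.85/0.15) = 1.7346
β = θ − logit/(α) = 1.32 − 1.7346/0.7000 = -1.1580

-1.158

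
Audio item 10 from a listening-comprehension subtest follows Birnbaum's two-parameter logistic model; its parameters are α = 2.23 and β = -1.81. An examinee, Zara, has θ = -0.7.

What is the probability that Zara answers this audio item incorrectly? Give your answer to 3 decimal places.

0.078

P(θ) = 1 / (1 + exp(−α(θ − β)))
Exponent: 2.23 × (-0.7 − (-1.81)) = 2.4753
1/(1 + e^{-2.4753}) = 0.9224
P(incorrect) = 1 − 0.9224 = 0.0776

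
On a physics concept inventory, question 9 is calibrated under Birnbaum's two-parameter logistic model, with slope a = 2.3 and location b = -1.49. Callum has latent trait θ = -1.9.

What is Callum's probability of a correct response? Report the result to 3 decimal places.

P(θ) = 1 / (1 + exp(−a(θ − b)))
Exponent: 2.3 × (-1.9 − (-1.49)) = -0.9430
1/(1 + e^{0.9430}) = 0.2803

0.280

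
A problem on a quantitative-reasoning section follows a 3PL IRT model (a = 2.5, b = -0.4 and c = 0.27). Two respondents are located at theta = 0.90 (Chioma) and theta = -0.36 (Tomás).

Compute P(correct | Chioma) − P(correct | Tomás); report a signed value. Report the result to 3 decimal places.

0.320

P(theta) = c + (1 − c) · 1 / (1 + exp(−a(theta − b)))
P(Chioma) = 0.9728  [exponent 3.2500]
P(Tomás) = 0.6532  [exponent 0.1000]
Difference = 0.9728 − 0.6532 = 0.3195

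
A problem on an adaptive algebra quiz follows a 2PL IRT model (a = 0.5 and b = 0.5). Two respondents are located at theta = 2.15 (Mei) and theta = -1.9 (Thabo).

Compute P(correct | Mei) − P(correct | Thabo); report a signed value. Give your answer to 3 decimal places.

0.464

P(theta) = 1 / (1 + exp(−a(theta − b)))
P(Mei) = 0.6953  [exponent 0.8250]
P(Thabo) = 0.2315  [exponent -1.2000]
Difference = 0.6953 − 0.2315 = 0.4638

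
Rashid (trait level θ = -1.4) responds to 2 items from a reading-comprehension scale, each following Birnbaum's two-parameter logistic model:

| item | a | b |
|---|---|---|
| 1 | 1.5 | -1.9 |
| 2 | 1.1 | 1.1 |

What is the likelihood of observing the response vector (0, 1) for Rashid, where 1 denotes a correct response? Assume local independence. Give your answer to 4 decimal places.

0.0193

P(θ) = 1 / (1 + exp(−a(θ − b)))
P_1 = 1/(1+e^{-0.7500}) = 0.6792
P_2 = 1/(1+e^{2.7500}) = 0.0601
L = (1−P_1) × P_2 = 0.3208 × 0.0601 = 0.01928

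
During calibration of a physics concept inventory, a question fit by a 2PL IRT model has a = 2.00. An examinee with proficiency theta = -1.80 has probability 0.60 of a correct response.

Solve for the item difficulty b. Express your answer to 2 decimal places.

-2.00

P(theta) = 1 / (1 + exp(−a(theta − b)))
logit(0.60) = ln(0.60/0.40) = 0.4055
b = theta − logit/(a) = -1.80 − 0.4055/2.0000 = -2.0027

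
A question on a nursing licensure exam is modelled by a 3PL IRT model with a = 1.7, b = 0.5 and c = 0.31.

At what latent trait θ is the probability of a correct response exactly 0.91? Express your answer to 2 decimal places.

P(θ) = c + (1 − c) · 1 / (1 + exp(−a(θ − b)))
Remove guessing floor: (0.91 − 0.31)/(1 − 0.31) = 0.8696
logit = ln(0.8696/0.1304) = 1.8971
θ = b + logit/(a) = 0.5 + 1.8971/1.7000 = 1.6160

1.62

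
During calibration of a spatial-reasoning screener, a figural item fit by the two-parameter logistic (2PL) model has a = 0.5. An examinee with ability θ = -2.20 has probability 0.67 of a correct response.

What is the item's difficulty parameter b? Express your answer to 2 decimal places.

-3.62

P(θ) = 1 / (1 + exp(−a(θ − b)))
logit(0.67) = ln(0.67/0.33) = 0.7082
b = θ − logit/(a) = -2.20 − 0.7082/0.5000 = -3.6164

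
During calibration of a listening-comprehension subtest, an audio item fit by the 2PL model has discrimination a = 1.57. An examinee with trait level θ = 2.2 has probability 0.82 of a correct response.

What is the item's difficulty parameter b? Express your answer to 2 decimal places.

P(θ) = 1 / (1 + exp(−a(θ − b)))
logit(0.82) = ln(0.82/0.18) = 1.5163
b = θ − logit/(a) = 2.2 − 1.5163/1.5700 = 1.2342

1.23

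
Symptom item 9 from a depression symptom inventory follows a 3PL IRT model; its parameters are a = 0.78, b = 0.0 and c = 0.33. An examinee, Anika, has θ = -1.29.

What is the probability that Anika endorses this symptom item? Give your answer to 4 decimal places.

0.5094

P(θ) = c + (1 − c) · 1 / (1 + exp(−a(θ − b)))
Exponent: 0.78 × (-1.29 − 0.0) = -1.0062
1/(1 + e^{1.0062}) = 0.2677
P = 0.33 + 0.67 × 0.2677 = 0.5094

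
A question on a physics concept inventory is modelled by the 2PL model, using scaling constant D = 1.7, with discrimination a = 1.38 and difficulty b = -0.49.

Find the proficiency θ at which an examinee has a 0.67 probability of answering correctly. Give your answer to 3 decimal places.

P(θ) = 1 / (1 + exp(−D·a(θ − b)))
logit = ln(0.6700/0.3300) = 0.7082
θ = b + logit/(1.7·a) = -0.49 + 0.7082/2.3460 = -0.1881

-0.188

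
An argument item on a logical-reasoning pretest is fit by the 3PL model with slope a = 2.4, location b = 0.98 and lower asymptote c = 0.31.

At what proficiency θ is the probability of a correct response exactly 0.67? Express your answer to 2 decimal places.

1.02

P(θ) = c + (1 − c) · 1 / (1 + exp(−a(θ − b)))
Remove guessing floor: (0.67 − 0.31)/(1 − 0.31) = 0.5217
logit = ln(0.5217/0.4783) = 0.0870
θ = b + logit/(a) = 0.98 + 0.0870/2.4000 = 1.0163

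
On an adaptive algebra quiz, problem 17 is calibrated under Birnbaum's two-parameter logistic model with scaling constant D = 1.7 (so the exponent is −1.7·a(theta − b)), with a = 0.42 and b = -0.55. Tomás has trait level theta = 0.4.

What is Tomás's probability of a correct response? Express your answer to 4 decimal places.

0.6634

P(theta) = 1 / (1 + exp(−D·a(theta − b)))
Exponent: 1.7 × 0.42 × (0.4 − (-0.55)) = 0.6783
1/(1 + e^{-0.6783}) = 0.6634
P = 0.6634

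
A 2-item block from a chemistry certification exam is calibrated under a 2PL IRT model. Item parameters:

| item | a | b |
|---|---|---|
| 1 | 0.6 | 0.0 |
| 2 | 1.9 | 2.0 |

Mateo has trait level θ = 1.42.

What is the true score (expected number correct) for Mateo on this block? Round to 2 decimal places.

0.95

P(θ) = 1 / (1 + exp(−a(θ − b)))
P_1 = 1/(1+e^{-0.8520}) = 0.7010
P_2 = 1/(1+e^{1.1020}) = 0.2494
E[score] = 0.7010 + 0.2494 = 0.9504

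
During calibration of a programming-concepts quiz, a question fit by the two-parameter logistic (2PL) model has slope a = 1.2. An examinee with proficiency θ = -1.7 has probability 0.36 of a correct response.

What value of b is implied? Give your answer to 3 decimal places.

P(θ) = 1 / (1 + exp(−a(θ − b)))
logit(0.36) = ln(0.36/0.64) = -0.5754
b = θ − logit/(a) = -1.7 − (-0.5754)/1.2000 = -1.2205

-1.221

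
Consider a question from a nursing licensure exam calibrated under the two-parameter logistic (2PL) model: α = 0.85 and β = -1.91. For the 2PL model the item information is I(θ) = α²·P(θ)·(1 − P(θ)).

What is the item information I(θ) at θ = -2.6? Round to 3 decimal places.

0.166

P = 1/(1+e^{0.5865}) = 0.3574
P(1−P) = 0.3574 × 0.6426 = 0.2297
I = α² × P(1−P) = 0.85² × 0.2297 = 0.16594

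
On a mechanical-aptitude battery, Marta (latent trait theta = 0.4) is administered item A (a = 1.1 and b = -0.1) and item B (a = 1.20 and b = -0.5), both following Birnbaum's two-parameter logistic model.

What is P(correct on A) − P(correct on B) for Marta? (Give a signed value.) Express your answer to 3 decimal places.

P(theta) = 1 / (1 + exp(−a(theta − b)))
P_A = 0.6341
P_B = 0.7465
P_A − P_B = -0.1124

-0.112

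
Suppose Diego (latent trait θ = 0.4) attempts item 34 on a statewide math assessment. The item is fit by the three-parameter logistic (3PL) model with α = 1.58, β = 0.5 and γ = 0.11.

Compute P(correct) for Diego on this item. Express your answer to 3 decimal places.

P(θ) = γ + (1 − γ) · 1 / (1 + exp(−α(θ − β)))
Exponent: 1.58 × (0.4 − 0.5) = -0.1580
1/(1 + e^{0.1580}) = 0.4606
P = 0.11 + 0.89 × 0.4606 = 0.5199

0.520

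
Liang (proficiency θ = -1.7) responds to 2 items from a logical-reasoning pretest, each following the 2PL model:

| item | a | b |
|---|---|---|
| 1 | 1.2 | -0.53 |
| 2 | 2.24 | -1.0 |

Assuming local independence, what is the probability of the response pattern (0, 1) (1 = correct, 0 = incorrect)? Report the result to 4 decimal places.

P(θ) = 1 / (1 + exp(−a(θ − b)))
P_1 = 1/(1+e^{1.4040}) = 0.1972
P_2 = 1/(1+e^{1.5680}) = 0.1725
L = (1−P_1) × P_2 = 0.8028 × 0.1725 = 0.13849

0.1385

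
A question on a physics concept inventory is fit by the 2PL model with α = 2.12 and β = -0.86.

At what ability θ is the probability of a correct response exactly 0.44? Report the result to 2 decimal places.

-0.97

P(θ) = 1 / (1 + exp(−α(θ − β)))
logit = ln(0.4400/0.5600) = -0.2412
θ = β + logit/(α) = -0.86 + (-0.2412)/2.1200 = -0.9738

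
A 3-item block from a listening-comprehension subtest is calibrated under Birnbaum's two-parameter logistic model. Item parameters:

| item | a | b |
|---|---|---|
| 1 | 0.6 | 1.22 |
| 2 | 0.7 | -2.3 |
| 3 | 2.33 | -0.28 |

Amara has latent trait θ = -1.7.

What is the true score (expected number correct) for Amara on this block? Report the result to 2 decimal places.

P(θ) = 1 / (1 + exp(−a(θ − b)))
P_1 = 1/(1+e^{1.7520}) = 0.1478
P_2 = 1/(1+e^{-0.4200}) = 0.6035
P_3 = 1/(1+e^{3.3086}) = 0.0353
E[score] = 0.1478 + 0.6035 + 0.0353 = 0.7866

0.79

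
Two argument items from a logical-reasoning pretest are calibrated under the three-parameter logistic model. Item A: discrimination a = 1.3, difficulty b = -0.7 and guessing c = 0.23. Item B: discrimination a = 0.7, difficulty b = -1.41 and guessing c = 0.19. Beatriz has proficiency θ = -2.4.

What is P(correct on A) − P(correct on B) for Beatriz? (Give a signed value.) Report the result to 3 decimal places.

P(θ) = c + (1 − c) · 1 / (1 + exp(−a(θ − b)))
P_A = 0.3061
P_B = 0.4600
P_A − P_B = -0.1539

-0.154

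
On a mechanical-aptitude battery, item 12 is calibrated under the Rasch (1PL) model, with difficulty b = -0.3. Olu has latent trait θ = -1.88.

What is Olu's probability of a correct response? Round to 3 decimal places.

0.171

P(θ) = 1 / (1 + exp(−(θ − b)))
Exponent: (-1.88 − (-0.3)) = -1.5800
1/(1 + e^{1.5800}) = 0.1708
P = 0.1708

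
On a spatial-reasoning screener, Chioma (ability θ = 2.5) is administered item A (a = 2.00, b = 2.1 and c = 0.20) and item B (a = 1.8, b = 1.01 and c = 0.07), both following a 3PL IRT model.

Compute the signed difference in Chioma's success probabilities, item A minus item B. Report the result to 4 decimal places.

P(θ) = c + (1 − c) · 1 / (1 + exp(−a(θ − b)))
P_A = 0.7520
P_B = 0.9404
P_A − P_B = -0.1885

-0.1885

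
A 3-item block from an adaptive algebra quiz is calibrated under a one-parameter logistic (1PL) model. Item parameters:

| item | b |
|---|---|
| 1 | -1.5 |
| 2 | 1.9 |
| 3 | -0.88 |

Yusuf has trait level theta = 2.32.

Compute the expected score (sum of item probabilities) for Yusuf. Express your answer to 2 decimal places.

2.54

P(theta) = 1 / (1 + exp(−(theta − b)))
P_1 = 1/(1+e^{-3.8200}) = 0.9785
P_2 = 1/(1+e^{-0.4200}) = 0.6035
P_3 = 1/(1+e^{-3.2000}) = 0.9608
E[score] = 0.9785 + 0.6035 + 0.9608 = 2.5429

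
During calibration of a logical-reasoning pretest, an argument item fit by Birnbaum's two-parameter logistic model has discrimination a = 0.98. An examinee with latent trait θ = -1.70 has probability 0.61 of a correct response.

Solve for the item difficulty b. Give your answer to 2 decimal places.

P(θ) = 1 / (1 + exp(−a(θ − b)))
logit(0.61) = ln(0.61/0.39) = 0.4473
b = θ − logit/(a) = -1.70 − 0.4473/0.9800 = -2.1564

-2.16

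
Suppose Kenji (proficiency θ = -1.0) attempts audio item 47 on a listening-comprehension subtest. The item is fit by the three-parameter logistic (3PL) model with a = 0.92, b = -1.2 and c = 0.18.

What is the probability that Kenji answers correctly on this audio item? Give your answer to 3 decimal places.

P(θ) = c + (1 − c) · 1 / (1 + exp(−a(θ − b)))
Exponent: 0.92 × (-1.0 − (-1.2)) = 0.1840
1/(1 + e^{-0.1840}) = 0.5459
P = 0.18 + 0.82 × 0.5459 = 0.6276

0.628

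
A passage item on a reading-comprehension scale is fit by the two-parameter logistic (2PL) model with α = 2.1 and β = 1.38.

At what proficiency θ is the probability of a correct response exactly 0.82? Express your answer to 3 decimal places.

P(θ) = 1 / (1 + exp(−α(θ − β)))
logit = ln(0.8200/0.1800) = 1.5163
θ = β + logit/(α) = 1.38 + 1.5163/2.1000 = 2.1021

2.102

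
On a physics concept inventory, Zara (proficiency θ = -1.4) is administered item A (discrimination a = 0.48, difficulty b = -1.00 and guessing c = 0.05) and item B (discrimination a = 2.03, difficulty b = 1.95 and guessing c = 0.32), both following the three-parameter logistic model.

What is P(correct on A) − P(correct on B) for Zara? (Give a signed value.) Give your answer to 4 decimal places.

P(θ) = c + (1 − c) · 1 / (1 + exp(−a(θ − b)))
P_A = 0.4795
P_B = 0.3208
P_A − P_B = 0.1588

0.1588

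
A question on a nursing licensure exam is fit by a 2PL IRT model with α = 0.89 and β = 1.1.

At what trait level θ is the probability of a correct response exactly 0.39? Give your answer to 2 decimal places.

0.60

P(θ) = 1 / (1 + exp(−α(θ − β)))
logit = ln(0.3900/0.6100) = -0.4473
θ = β + logit/(α) = 1.1 + (-0.4473)/0.8900 = 0.5974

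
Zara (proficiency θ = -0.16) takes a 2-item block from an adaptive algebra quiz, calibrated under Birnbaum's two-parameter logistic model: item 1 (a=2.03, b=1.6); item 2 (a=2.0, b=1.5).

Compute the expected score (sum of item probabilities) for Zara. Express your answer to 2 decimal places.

0.06

P(θ) = 1 / (1 + exp(−a(θ − b)))
P_1 = 1/(1+e^{3.5728}) = 0.0273
P_2 = 1/(1+e^{3.3200}) = 0.0349
E[score] = 0.0273 + 0.0349 = 0.0622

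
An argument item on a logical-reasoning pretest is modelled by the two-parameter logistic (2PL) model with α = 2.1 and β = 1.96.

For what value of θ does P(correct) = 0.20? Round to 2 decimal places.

P(θ) = 1 / (1 + exp(−α(θ − β)))
logit = ln(0.2000/0.8000) = -1.3863
θ = β + logit/(α) = 1.96 + (-1.3863)/2.1000 = 1.2999

1.30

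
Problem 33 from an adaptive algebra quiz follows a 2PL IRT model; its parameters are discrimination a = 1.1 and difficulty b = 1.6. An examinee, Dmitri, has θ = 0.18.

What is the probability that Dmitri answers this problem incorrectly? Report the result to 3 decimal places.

P(θ) = 1 / (1 + exp(−a(θ − b)))
Exponent: 1.1 × (0.18 − 1.6) = -1.5620
1/(1 + e^{1.5620}) = 0.1734
P(incorrect) = 1 − 0.1734 = 0.8266

0.827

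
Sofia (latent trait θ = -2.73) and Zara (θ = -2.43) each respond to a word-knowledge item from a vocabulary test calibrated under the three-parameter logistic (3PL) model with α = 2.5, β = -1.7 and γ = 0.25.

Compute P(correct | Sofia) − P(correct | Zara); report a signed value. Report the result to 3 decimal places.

-0.051

P(θ) = γ + (1 − γ) · 1 / (1 + exp(−α(θ − β)))
P(Sofia) = 0.3031  [exponent -2.5750]
P(Zara) = 0.3541  [exponent -1.8250]
Difference = 0.3031 − 0.3541 = -0.0511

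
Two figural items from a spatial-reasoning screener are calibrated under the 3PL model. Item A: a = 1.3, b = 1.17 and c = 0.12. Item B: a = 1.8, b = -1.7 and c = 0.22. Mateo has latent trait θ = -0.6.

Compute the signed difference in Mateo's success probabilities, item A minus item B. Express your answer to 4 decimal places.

P(θ) = c + (1 − c) · 1 / (1 + exp(−a(θ − b)))
P_A = 0.2001
P_B = 0.9054
P_A − P_B = -0.7053

-0.7053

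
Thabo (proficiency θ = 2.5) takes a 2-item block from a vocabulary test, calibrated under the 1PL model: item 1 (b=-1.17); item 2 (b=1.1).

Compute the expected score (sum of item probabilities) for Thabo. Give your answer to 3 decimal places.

P(θ) = 1 / (1 + exp(−(θ − b)))
P_1 = 1/(1+e^{-3.6700}) = 0.9752
P_2 = 1/(1+e^{-1.4000}) = 0.8022
E[score] = 0.9752 + 0.8022 = 1.7773

1.777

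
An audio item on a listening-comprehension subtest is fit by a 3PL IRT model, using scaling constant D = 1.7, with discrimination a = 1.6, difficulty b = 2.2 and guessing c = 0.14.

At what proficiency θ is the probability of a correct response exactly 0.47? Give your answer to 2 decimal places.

2.03

P(θ) = c + (1 − c) · 1 / (1 + exp(−D·a(θ − b)))
Remove guessing floor: (0.47 − 0.14)/(1 − 0.14) = 0.3837
logit = ln(0.3837/0.6163) = -0.4738
θ = b + logit/(1.7·a) = 2.2 + (-0.4738)/2.7200 = 2.0258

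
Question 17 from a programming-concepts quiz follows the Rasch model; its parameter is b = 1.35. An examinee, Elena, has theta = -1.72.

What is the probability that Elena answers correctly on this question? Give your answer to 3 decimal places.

0.044

P(theta) = 1 / (1 + exp(−(theta − b)))
Exponent: (-1.72 − 1.35) = -3.0700
1/(1 + e^{3.0700}) = 0.0444
P = 0.0444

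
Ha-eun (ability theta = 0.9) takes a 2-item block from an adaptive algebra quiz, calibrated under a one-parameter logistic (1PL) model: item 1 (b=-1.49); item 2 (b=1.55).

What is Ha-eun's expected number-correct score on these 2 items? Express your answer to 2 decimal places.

1.26

P(theta) = 1 / (1 + exp(−(theta − b)))
P_1 = 1/(1+e^{-2.3900}) = 0.9161
P_2 = 1/(1+e^{0.6500}) = 0.3430
E[score] = 0.9161 + 0.3430 = 1.2591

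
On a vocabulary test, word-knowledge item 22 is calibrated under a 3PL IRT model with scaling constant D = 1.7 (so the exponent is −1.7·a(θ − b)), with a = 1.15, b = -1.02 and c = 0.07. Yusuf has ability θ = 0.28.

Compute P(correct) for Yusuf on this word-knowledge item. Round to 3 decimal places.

P(θ) = c + (1 − c) · 1 / (1 + exp(−D·a(θ − b)))
Exponent: 1.7 × 1.15 × (0.28 − (-1.02)) = 2.5415
1/(1 + e^{-2.5415}) = 0.9270
P = 0.07 + 0.93 × 0.9270 = 0.9321

0.932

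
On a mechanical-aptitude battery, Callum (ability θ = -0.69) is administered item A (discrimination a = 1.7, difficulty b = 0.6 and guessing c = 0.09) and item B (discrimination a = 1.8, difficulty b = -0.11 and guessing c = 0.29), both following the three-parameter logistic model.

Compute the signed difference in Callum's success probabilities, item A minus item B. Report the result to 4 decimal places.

-0.2935

P(θ) = c + (1 − c) · 1 / (1 + exp(−a(θ − b)))
P_A = 0.1813
P_B = 0.4749
P_A − P_B = -0.2935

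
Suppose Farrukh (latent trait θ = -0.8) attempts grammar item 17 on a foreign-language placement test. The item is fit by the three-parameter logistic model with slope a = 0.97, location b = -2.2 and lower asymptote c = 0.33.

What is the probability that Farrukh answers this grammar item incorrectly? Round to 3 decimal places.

P(θ) = c + (1 − c) · 1 / (1 + exp(−a(θ − b)))
Exponent: 0.97 × (-0.8 − (-2.2)) = 1.3580
1/(1 + e^{-1.3580}) = 0.7954
P = 0.33 + 0.67 × 0.7954 = 0.8629
P(incorrect) = 1 − 0.8629 = 0.1371

0.137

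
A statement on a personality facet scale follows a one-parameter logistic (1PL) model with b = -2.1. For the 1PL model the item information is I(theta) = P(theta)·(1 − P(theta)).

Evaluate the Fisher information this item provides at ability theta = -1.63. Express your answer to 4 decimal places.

P = 1/(1+e^{-0.4700}) = 0.6154
P(1−P) = 0.6154 × 0.3846 = 0.2367
I = P(1−P) = 0.23669

0.2367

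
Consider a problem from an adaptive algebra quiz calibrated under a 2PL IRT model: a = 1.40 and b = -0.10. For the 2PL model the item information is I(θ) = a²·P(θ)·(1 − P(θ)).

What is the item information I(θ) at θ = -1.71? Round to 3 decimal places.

P = 1/(1+e^{2.2540}) = 0.0950
P(1−P) = 0.0950 × 0.9050 = 0.0860
I = a² × P(1−P) = 1.40² × 0.0860 = 0.16852

0.169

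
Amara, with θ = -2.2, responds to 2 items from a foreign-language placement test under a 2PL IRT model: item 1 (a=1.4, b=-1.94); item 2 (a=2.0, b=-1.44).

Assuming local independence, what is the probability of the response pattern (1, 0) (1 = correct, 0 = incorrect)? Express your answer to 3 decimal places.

P(θ) = 1 / (1 + exp(−a(θ − b)))
P_1 = 1/(1+e^{0.3640}) = 0.4100
P_2 = 1/(1+e^{1.5200}) = 0.1795
L = P_1 × (1−P_2) = 0.4100 × 0.8205 = 0.33641

0.336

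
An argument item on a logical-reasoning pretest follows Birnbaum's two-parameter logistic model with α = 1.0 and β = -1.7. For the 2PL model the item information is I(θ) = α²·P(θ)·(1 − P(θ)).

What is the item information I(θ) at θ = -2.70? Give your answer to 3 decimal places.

0.197

P = 1/(1+e^{1.0000}) = 0.2689
P(1−P) = 0.2689 × 0.7311 = 0.1966
I = α² × P(1−P) = 1.0² × 0.1966 = 0.19661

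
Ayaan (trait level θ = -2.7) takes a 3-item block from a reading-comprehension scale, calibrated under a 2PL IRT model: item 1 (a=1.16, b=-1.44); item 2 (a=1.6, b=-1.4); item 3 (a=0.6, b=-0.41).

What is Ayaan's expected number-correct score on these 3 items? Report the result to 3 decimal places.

P(θ) = 1 / (1 + exp(−a(θ − b)))
P_1 = 1/(1+e^{1.4616}) = 0.1882
P_2 = 1/(1+e^{2.0800}) = 0.1111
P_3 = 1/(1+e^{1.3740}) = 0.2020
E[score] = 0.1882 + 0.1111 + 0.2020 = 0.5013

0.501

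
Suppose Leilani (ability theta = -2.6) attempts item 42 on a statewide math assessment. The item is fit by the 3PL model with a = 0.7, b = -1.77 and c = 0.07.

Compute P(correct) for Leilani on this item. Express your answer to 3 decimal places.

0.404

P(theta) = c + (1 − c) · 1 / (1 + exp(−a(theta − b)))
Exponent: 0.7 × (-2.6 − (-1.77)) = -0.5810
1/(1 + e^{0.5810}) = 0.3587
P = 0.07 + 0.93 × 0.3587 = 0.4036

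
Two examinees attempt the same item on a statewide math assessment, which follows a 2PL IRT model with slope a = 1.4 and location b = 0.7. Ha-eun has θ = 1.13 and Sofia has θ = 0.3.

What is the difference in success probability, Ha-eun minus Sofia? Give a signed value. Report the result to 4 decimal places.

0.2826

P(θ) = 1 / (1 + exp(−a(θ − b)))
P(Ha-eun) = 0.6461  [exponent 0.6020]
P(Sofia) = 0.3635  [exponent -0.5600]
Difference = 0.6461 − 0.3635 = 0.2826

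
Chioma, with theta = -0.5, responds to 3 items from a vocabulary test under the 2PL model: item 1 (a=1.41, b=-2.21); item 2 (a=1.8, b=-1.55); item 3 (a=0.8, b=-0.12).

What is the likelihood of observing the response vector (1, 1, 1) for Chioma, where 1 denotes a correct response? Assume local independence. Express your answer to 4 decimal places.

0.3385

P(theta) = 1 / (1 + exp(−a(theta − b)))
P_1 = 1/(1+e^{-2.4111}) = 0.9177
P_2 = 1/(1+e^{-1.8900}) = 0.8688
P_3 = 1/(1+e^{0.3040}) = 0.4246
L = P_1 × P_2 × P_3 = 0.9177 × 0.8688 × 0.4246 = 0.33849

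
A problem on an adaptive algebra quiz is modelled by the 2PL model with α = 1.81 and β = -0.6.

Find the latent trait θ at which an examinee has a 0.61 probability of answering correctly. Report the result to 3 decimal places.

P(θ) = 1 / (1 + exp(−α(θ − β)))
logit = ln(0.6100/0.3900) = 0.4473
θ = β + logit/(α) = -0.6 + 0.4473/1.8100 = -0.3529

-0.353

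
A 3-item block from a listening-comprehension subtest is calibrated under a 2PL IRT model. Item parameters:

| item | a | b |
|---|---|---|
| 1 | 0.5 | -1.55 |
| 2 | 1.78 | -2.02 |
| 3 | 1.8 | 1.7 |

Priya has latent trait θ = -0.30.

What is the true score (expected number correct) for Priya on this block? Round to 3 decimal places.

P(θ) = 1 / (1 + exp(−a(θ − b)))
P_1 = 1/(1+e^{-0.6250}) = 0.6514
P_2 = 1/(1+e^{-3.0616}) = 0.9553
P_3 = 1/(1+e^{3.6000}) = 0.0266
E[score] = 0.6514 + 0.9553 + 0.0266 = 1.6332

1.633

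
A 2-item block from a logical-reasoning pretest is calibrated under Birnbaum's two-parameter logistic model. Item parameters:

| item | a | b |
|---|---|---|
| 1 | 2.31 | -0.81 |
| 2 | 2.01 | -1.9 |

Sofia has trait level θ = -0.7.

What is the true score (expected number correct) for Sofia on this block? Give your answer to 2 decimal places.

P(θ) = 1 / (1 + exp(−a(θ − b)))
P_1 = 1/(1+e^{-0.2541}) = 0.5632
P_2 = 1/(1+e^{-2.4120}) = 0.9177
E[score] = 0.5632 + 0.9177 = 1.4809

1.48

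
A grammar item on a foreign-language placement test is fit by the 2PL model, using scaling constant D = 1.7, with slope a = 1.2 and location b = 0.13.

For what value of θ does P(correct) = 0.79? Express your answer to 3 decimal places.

P(θ) = 1 / (1 + exp(−D·a(θ − b)))
logit = ln(0.7900/0.2100) = 1.3249
θ = b + logit/(1.7·a) = 0.13 + 1.3249/2.0400 = 0.7795

0.779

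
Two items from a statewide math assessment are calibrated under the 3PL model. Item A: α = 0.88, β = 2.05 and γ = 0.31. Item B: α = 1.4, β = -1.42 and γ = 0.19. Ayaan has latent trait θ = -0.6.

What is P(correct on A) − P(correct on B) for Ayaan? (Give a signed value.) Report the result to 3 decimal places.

P(θ) = γ + (1 − γ) · 1 / (1 + exp(−α(θ − β)))
P_A = 0.3711
P_B = 0.8049
P_A − P_B = -0.4338

-0.434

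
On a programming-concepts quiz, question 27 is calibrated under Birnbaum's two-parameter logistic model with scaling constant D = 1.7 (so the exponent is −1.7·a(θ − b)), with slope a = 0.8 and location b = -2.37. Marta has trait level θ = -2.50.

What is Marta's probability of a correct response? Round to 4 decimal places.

0.4559

P(θ) = 1 / (1 + exp(−D·a(θ − b)))
Exponent: 1.7 × 0.8 × (-2.50 − (-2.37)) = -0.1768
1/(1 + e^{0.1768}) = 0.4559
P = 0.4559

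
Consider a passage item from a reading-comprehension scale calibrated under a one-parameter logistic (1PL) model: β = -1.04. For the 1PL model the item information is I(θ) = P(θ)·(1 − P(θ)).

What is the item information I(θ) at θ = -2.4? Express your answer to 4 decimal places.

0.1625

P = 1/(1+e^{1.3600}) = 0.2042
P(1−P) = 0.2042 × 0.7958 = 0.1625
I = P(1−P) = 0.16253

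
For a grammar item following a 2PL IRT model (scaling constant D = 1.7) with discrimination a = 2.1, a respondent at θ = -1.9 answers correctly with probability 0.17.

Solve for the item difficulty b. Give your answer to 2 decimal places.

P(θ) = 1 / (1 + exp(−D·a(θ − b)))
logit(0.17) = ln(0.17/0.83) = -1.5856
b = θ − logit/(1.7·a) = -1.9 − (-1.5856)/3.5700 = -1.4558

-1.46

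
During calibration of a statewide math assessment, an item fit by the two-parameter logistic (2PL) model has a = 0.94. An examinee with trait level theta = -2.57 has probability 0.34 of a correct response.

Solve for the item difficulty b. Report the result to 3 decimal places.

-1.864

P(theta) = 1 / (1 + exp(−a(theta − b)))
logit(0.34) = ln(0.34/0.66) = -0.6633
b = theta − logit/(a) = -2.57 − (-0.6633)/0.9400 = -1.8644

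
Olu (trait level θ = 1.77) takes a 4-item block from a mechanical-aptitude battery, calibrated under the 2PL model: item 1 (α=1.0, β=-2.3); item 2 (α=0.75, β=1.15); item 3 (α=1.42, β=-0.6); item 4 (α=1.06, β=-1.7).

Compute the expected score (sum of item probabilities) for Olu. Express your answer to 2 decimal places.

3.54

P(θ) = 1 / (1 + exp(−α(θ − β)))
P_1 = 1/(1+e^{-4.0700}) = 0.9832
P_2 = 1/(1+e^{-0.4650}) = 0.6142
P_3 = 1/(1+e^{-3.3654}) = 0.9666
P_4 = 1/(1+e^{-3.6782}) = 0.9754
E[score] = 0.9832 + 0.6142 + 0.9666 + 0.9754 = 3.5394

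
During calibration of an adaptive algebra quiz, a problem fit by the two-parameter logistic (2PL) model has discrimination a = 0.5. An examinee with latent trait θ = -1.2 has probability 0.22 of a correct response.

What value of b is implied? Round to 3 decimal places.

P(θ) = 1 / (1 + exp(−a(θ − b)))
logit(0.22) = ln(0.22/0.78) = -1.2657
b = θ − logit/(a) = -1.2 − (-1.2657)/0.5000 = 1.3313

1.331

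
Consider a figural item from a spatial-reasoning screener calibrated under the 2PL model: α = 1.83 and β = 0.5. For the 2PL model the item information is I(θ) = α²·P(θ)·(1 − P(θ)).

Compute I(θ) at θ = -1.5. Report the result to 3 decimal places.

0.082

P = 1/(1+e^{3.6600}) = 0.0251
P(1−P) = 0.0251 × 0.9749 = 0.0245
I = α² × P(1−P) = 1.83² × 0.0245 = 0.08191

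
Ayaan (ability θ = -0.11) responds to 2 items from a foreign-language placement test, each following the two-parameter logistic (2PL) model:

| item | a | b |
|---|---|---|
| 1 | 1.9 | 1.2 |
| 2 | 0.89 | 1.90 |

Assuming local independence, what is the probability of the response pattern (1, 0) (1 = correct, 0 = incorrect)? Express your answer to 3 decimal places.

P(θ) = 1 / (1 + exp(−a(θ − b)))
P_1 = 1/(1+e^{2.4890}) = 0.0766
P_2 = 1/(1+e^{1.7889}) = 0.1432
L = P_1 × (1−P_2) = 0.0766 × 0.8568 = 0.06566

0.066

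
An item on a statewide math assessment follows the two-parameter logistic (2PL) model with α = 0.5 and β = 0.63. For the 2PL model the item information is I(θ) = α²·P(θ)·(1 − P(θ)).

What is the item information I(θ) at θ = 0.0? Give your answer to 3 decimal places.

0.061

P = 1/(1+e^{0.3150}) = 0.4219
P(1−P) = 0.4219 × 0.5781 = 0.2439
I = α² × P(1−P) = 0.5² × 0.2439 = 0.06097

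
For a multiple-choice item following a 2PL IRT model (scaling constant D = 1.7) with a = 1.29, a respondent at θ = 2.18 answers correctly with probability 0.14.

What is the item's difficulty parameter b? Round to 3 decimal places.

3.008

P(θ) = 1 / (1 + exp(−D·a(θ − b)))
logit(0.14) = ln(0.14/0.86) = -1.8153
b = θ − logit/(1.7·a) = 2.18 − (-1.8153)/2.1930 = 3.0078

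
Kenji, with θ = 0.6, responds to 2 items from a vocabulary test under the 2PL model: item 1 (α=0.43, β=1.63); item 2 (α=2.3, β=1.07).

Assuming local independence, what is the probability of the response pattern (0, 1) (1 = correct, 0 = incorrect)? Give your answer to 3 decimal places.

P(θ) = 1 / (1 + exp(−α(θ − β)))
P_1 = 1/(1+e^{0.4429}) = 0.3911
P_2 = 1/(1+e^{1.0810}) = 0.2533
L = (1−P_1) × P_2 = 0.6089 × 0.2533 = 0.15426

0.154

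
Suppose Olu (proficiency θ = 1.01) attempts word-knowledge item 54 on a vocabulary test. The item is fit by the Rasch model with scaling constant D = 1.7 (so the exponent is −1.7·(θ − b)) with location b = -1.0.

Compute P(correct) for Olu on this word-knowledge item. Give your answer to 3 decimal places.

0.968

P(θ) = 1 / (1 + exp(−D·(θ − b)))
Exponent: 1.7 × (1.01 − (-1.0)) = 3.4170
1/(1 + e^{-3.4170}) = 0.9682
P = 0.9682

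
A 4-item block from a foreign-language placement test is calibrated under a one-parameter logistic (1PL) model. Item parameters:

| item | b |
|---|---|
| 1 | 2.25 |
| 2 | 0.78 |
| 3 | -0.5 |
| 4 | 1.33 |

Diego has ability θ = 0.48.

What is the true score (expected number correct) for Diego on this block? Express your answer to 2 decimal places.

P(θ) = 1 / (1 + exp(−(θ − b)))
P_1 = 1/(1+e^{1.7700}) = 0.1455
P_2 = 1/(1+e^{0.3000}) = 0.4256
P_3 = 1/(1+e^{-0.9800}) = 0.7271
P_4 = 1/(1+e^{0.8500}) = 0.2994
E[score] = 0.1455 + 0.4256 + 0.7271 + 0.2994 = 1.5976

1.60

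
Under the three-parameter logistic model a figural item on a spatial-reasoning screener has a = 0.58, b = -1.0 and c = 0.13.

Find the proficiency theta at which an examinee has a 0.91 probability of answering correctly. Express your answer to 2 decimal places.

2.72

P(theta) = c + (1 − c) · 1 / (1 + exp(−a(theta − b)))
Remove guessing floor: (0.91 − 0.13)/(1 − 0.13) = 0.8966
logit = ln(0.8966/0.1034) = 2.1595
theta = b + logit/(a) = -1.0 + 2.1595/0.5800 = 2.7232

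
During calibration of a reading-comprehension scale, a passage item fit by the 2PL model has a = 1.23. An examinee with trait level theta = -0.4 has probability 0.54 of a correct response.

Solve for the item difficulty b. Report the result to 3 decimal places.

-0.530

P(theta) = 1 / (1 + exp(−a(theta − b)))
logit(0.54) = ln(0.54/0.46) = 0.1603
b = theta − logit/(a) = -0.4 − 0.1603/1.2300 = -0.5304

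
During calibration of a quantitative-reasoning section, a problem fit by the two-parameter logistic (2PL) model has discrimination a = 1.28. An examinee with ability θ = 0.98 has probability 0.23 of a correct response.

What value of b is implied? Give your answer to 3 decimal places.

1.924

P(θ) = 1 / (1 + exp(−a(θ − b)))
logit(0.23) = ln(0.23/0.77) = -1.2083
b = θ − logit/(a) = 0.98 − (-1.2083)/1.2800 = 1.9240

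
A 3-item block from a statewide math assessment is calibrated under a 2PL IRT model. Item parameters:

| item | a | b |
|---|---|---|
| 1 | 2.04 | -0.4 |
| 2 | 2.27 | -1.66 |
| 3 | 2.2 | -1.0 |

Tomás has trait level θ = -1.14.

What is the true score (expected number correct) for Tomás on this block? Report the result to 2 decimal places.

1.37

P(θ) = 1 / (1 + exp(−a(θ − b)))
P_1 = 1/(1+e^{1.5096}) = 0.1810
P_2 = 1/(1+e^{-1.1804}) = 0.7650
P_3 = 1/(1+e^{0.3080}) = 0.4236
E[score] = 0.1810 + 0.7650 + 0.4236 = 1.3696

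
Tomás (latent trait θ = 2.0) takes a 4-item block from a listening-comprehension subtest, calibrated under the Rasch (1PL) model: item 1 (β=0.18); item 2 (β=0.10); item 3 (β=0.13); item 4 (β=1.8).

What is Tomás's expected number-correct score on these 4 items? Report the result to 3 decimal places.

P(θ) = 1 / (1 + exp(−(θ − β)))
P_1 = 1/(1+e^{-1.8200}) = 0.8606
P_2 = 1/(1+e^{-1.9000}) = 0.8699
P_3 = 1/(1+e^{-1.8700}) = 0.8665
P_4 = 1/(1+e^{-0.2000}) = 0.5498
E[score] = 0.8606 + 0.8699 + 0.8665 + 0.5498 = 3.1467

3.147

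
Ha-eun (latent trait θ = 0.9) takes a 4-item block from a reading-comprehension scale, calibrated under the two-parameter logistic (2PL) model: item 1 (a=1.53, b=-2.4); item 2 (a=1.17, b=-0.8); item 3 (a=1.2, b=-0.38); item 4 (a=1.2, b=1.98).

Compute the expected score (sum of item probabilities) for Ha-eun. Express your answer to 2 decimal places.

2.91

P(θ) = 1 / (1 + exp(−a(θ − b)))
P_1 = 1/(1+e^{-5.0490}) = 0.9936
P_2 = 1/(1+e^{-1.9890}) = 0.8796
P_3 = 1/(1+e^{-1.5360}) = 0.8229
P_4 = 1/(1+e^{1.2960}) = 0.2148
E[score] = 0.9936 + 0.8796 + 0.8229 + 0.2148 = 2.9110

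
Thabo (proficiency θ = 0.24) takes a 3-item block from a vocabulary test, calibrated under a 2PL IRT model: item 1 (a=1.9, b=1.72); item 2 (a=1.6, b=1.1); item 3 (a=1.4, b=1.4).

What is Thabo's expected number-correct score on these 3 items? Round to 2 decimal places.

0.42

P(θ) = 1 / (1 + exp(−a(θ − b)))
P_1 = 1/(1+e^{2.8120}) = 0.0567
P_2 = 1/(1+e^{1.3760}) = 0.2017
P_3 = 1/(1+e^{1.6240}) = 0.1647
E[score] = 0.0567 + 0.2017 + 0.1647 = 0.4230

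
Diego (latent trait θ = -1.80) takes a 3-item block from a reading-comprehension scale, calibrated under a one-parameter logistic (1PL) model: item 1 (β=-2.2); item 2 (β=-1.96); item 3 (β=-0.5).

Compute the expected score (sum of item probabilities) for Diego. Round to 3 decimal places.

P(θ) = 1 / (1 + exp(−(θ − β)))
P_1 = 1/(1+e^{-0.4000}) = 0.5987
P_2 = 1/(1+e^{-0.1600}) = 0.5399
P_3 = 1/(1+e^{1.3000}) = 0.2142
E[score] = 0.5987 + 0.5399 + 0.2142 = 1.3528

1.353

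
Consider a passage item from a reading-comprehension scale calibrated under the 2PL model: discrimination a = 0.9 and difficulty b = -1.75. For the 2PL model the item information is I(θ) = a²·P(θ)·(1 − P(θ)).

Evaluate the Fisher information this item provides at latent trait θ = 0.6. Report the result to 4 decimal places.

P = 1/(1+e^{-2.1150}) = 0.8924
P(1−P) = 0.8924 × 0.1076 = 0.0961
I = a² × P(1−P) = 0.9² × 0.0961 = 0.07781

0.0778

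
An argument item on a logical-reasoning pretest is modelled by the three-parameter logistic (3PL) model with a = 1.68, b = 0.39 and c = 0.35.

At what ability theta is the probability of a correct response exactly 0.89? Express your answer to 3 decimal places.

P(theta) = c + (1 − c) · 1 / (1 + exp(−a(theta − b)))
Remove guessing floor: (0.89 − 0.35)/(1 − 0.35) = 0.8308
logit = ln(0.8308/0.1692) = 1.5911
theta = b + logit/(a) = 0.39 + 1.5911/1.6800 = 1.3371

1.337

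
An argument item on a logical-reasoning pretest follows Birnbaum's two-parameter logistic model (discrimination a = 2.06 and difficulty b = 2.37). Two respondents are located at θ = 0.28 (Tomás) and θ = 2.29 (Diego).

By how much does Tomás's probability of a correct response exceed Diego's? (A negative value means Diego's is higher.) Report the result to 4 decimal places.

P(θ) = 1 / (1 + exp(−a(θ − b)))
P(Tomás) = 0.0133  [exponent -4.3054]
P(Diego) = 0.4589  [exponent -0.1648]
Difference = 0.0133 − 0.4589 = -0.4456

-0.4456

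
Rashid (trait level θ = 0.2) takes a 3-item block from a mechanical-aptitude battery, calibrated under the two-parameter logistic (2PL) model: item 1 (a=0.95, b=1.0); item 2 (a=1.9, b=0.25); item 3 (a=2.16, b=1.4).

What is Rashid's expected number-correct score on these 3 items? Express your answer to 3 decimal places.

P(θ) = 1 / (1 + exp(−a(θ − b)))
P_1 = 1/(1+e^{0.7600}) = 0.3186
P_2 = 1/(1+e^{0.0950}) = 0.4763
P_3 = 1/(1+e^{2.5920}) = 0.0697
E[score] = 0.3186 + 0.4763 + 0.0697 = 0.8646

0.865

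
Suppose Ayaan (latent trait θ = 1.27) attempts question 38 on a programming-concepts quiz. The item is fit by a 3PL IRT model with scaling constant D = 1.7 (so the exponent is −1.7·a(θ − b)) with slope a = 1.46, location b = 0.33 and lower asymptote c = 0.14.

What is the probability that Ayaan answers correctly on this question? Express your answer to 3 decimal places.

0.924

P(θ) = c + (1 − c) · 1 / (1 + exp(−D·a(θ − b)))
Exponent: 1.7 × 1.46 × (1.27 − 0.33) = 2.3331
1/(1 + e^{-2.3331}) = 0.9116
P = 0.14 + 0.86 × 0.9116 = 0.9240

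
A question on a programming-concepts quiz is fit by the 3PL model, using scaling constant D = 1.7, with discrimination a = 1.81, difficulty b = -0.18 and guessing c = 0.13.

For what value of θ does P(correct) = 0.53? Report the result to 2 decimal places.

P(θ) = c + (1 − c) · 1 / (1 + exp(−D·a(θ − b)))
Remove guessing floor: (0.53 − 0.13)/(1 − 0.13) = 0.4598
logit = ln(0.4598/0.5402) = -0.1613
θ = b + logit/(1.7·a) = -0.18 + (-0.1613)/3.0770 = -0.2324

-0.23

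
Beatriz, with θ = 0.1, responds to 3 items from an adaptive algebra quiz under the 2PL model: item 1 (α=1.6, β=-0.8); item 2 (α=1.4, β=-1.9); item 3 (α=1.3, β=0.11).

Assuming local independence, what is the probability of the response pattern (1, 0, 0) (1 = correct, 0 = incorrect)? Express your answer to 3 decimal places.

0.023

P(θ) = 1 / (1 + exp(−α(θ − β)))
P_1 = 1/(1+e^{-1.4400}) = 0.8085
P_2 = 1/(1+e^{-2.8000}) = 0.9427
P_3 = 1/(1+e^{0.0130}) = 0.4968
L = P_1 × (1−P_2) × (1−P_3) = 0.8085 × 0.0573 × 0.5032 = 0.02332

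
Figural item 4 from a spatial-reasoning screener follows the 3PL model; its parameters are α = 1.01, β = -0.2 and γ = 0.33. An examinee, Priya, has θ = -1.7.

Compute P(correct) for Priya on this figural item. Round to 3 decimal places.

P(θ) = γ + (1 − γ) · 1 / (1 + exp(−α(θ − β)))
Exponent: 1.01 × (-1.7 − (-0.2)) = -1.5150
1/(1 + e^{1.5150}) = 0.1802
P = 0.33 + 0.67 × 0.1802 = 0.4507

0.451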